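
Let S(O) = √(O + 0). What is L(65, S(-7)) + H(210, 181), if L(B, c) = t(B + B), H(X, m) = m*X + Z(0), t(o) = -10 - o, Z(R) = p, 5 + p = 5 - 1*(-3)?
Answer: 37873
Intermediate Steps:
p = 3 (p = -5 + (5 - 1*(-3)) = -5 + (5 + 3) = -5 + 8 = 3)
S(O) = √O
Z(R) = 3
H(X, m) = 3 + X*m (H(X, m) = m*X + 3 = X*m + 3 = 3 + X*m)
L(B, c) = -10 - 2*B (L(B, c) = -10 - (B + B) = -10 - 2*B)
L(65, S(-7)) + H(210, 181) = (-10 - 2*65) + (3 + 210*181) = (-10 - 130) + (3 + 38010) = -140 + 38013 = 37873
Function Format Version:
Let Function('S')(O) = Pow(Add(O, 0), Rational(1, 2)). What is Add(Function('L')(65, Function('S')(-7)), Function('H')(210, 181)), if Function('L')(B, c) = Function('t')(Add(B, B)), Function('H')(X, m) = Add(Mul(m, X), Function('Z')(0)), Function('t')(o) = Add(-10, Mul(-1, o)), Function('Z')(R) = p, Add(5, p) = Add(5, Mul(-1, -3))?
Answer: 37873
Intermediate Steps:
p = 3 (p = Add(-5, Add(5, Mul(-1, -3))) = Add(-5, Add(5, 3)) = Add(-5, 8) = 3)
Function('S')(O) = Pow(O, Rational(1, 2))
Function('Z')(R) = 3
Function('H')(X, m) = Add(3, Mul(X, m)) (Function('H')(X, m) = Add(Mul(m, X), 3) = Add(Mul(X, m), 3) = Add(3, Mul(X, m)))
Function('L')(B, c) = Add(-10, Mul(-2, B)) (Function('L')(B, c) = Add(-10, Mul(-1, Add(B, B))) = Add(-10, Mul(-1, Mul(2, B))) = Add(-10, Mul(-2, B)))
Add(Function('L')(65, Function('S')(-7)), Function('H')(210, 181)) = Add(Add(-10, Mul(-2, 65)), Add(3, Mul(210, 181))) = Add(Add(-10, -130), Add(3, 38010)) = Add(-140, 38013) = 37873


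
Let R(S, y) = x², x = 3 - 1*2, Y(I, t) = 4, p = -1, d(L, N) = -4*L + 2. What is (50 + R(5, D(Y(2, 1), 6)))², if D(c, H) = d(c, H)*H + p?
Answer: 2601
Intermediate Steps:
d(L, N) = 2 - 4*L
D(c, H) = -1 + H*(2 - 4*c) (D(c, H) = (2 - 4*c)*H - 1 = H*(2 - 4*c) - 1 = -1 + H*(2 - 4*c))
x = 1 (x = 3 - 2 = 1)
R(S, y) = 1 (R(S, y) = 1² = 1)
(50 + R(5, D(Y(2, 1), 6)))² = (50 + 1)² = 51² = 2601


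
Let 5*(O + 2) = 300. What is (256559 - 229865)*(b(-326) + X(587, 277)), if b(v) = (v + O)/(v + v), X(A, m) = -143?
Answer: -620421948/163 ≈ -3.8063e+6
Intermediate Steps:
O = 58 (O = -2 + (⅕)*300 = -2 + 60 = 58)
b(v) = (58 + v)/(2*v) (b(v) = (v + 58)/(v + v) = (58 + v)/((2*v)) = (58 + v)*(1/(2*v)) = (58 + v)/(2*v))
(256559 - 229865)*(b(-326) + X(587, 277)) = (256559 - 229865)*((½)*(58 - 326)/(-326) - 143) = 26694*((½)*(-1/326)*(-268) - 143) = 26694*(67/163 - 143) = 26694*(-23242/163) = -620421948/163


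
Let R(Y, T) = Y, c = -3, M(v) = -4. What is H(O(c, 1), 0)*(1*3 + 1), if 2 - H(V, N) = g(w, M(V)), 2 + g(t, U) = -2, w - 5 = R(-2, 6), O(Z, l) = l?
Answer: 24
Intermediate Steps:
w = 3 (w = 5 - 2 = 3)
g(t, U) = -4 (g(t, U) = -2 - 2 = -4)
H(V, N) = 6 (H(V, N) = 2 - 1*(-4) = 2 + 4 = 6)
H(O(c, 1), 0)*(1*3 + 1) = 6*(1*3 + 1) = 6*(3 + 1) = 6*4 = 24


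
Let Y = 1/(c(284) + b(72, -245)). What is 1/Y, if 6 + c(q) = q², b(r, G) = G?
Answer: 80405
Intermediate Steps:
c(q) = -6 + q²
Y = 1/80405 (Y = 1/((-6 + 284²) - 245) = 1/((-6 + 80656) - 245) = 1/(80650 - 245) = 1/80405 ≈ 1.2437e-5)
1/Y = 1/(1/80405) = 80405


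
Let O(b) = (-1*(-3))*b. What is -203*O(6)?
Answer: -3654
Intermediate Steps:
O(b) = 3*b
-203*O(6) = -609*6 = -203*18 = -3654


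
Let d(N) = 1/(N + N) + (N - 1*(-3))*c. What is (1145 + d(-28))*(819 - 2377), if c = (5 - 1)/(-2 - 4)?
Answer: -152027303/84 ≈ -1.8098e+6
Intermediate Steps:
c = -⅔ (c = 4/(-6) = 4*(-⅙) = -⅔ ≈ -0.66667)
d(N) = -2 + 1/(2*N) - 2*N/3 (d(N) = 1/(N + N) + (N - 1*(-3))*(-⅔) = 1/(2*N) + (N + 3)*(-⅔) = 1/(2*N) + (3 + N)*(-⅔) = 1/(2*N) + (-2 - 2*N/3) = -2 + 1/(2*N) - 2*N/3)
(1145 + d(-28))*(819 - 2377) = (1145 + (⅙)*(3 - 4*(-28)*(3 - 28))/(-28))*(819 - 2377) = (1145 + (⅙)*(-1/28)*(3 - 4*(-28)*(-25)))*(-1558) = (1145 + (⅙)*(-1/28)*(3 - 2800))*(-1558) = (1145 + (⅙)*(-1/28)*(-2797))*(-1558) = (1145 + 2797/168)*(-1558) = (195157/168)*(-1558) = -152027303/84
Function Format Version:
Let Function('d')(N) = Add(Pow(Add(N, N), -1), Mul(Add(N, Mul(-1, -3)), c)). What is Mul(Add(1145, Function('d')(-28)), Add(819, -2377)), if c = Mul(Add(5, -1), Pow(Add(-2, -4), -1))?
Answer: Rational(-152027303, 84) ≈ -1.8098e+6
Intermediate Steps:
c = Rational(-2, 3) (c = Mul(4, Pow(-6, -1)) = Mul(4, Rational(-1, 6)) = Rational(-2, 3) ≈ -0.66667)
Function('d')(N) = Add(-2, Mul(Rational(1, 2), Pow(N, -1)), Mul(Rational(-2, 3), N)) (Function('d')(N) = Add(Pow(Add(N, N), -1), Mul(Add(N, Mul(-1, -3)), Rational(-2, 3))) = Add(Pow(Mul(2, N), -1), Mul(Add(N, 3), Rational(-2, 3))) = Add(Mul(Rational(1, 2), Pow(N, -1)), Mul(Add(3, N), Rational(-2, 3))) = Add(Mul(Rational(1, 2), Pow(N, -1)), Add(-2, Mul(Rational(-2, 3), N))) = Add(-2, Mul(Rational(1, 2), Pow(N, -1)), Mul(Rational(-2, 3), N)))
Mul(Add(1145, Function('d')(-28)), Add(819, -2377)) = Mul(Add(1145, Mul(Rational(1, 6), Pow(-28, -1), Add(3, Mul(-4, -28, Add(3, -28))))), Add(819, -2377)) = Mul(Add(1145, Mul(Rational(1, 6), Rational(-1, 28), Add(3, Mul(-4, -28, -25)))), -1558) = Mul(Add(1145, Mul(Rational(1, 6), Rational(-1, 28), Add(3, -2800))), -1558) = Mul(Add(1145, Mul(Rational(1, 6), Rational(-1, 28), -2797)), -1558) = Mul(Add(1145, Rational(2797, 168)), -1558) = Mul(Rational(195157, 168), -1558) = Rational(-152027303, 84)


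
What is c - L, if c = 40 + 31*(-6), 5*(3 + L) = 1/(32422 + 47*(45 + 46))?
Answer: -26239786/183495 ≈ -143.00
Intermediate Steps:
L = -550484/183495 (L = -3 + 1/(5*(32422 + 47*(45 + 46))) = -3 + 1/(5*(32422 + 47*91)) = -3 + 1/(5*(32422 + 4277)) = -3 + (1/5)/36699 = -3 + (1/5)*(1/36699) = -3 + 1/183495 = -550484/183495 ≈ -3.0000)
c = -146 (c = 40 - 186 = -146)
c - L = -146 - 1*(-550484/183495) = -146 + 550484/183495 = -26239786/183495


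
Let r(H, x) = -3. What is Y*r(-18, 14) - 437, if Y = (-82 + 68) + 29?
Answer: -482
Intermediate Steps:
Y = 15 (Y = -14 + 29 = 15)
Y*r(-18, 14) - 437 = 15*(-3) - 437 = -45 - 437 = -482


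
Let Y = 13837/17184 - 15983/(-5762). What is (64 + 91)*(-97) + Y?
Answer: -744162118307/49507104 ≈ -15031.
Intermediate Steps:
Y = 177190333/49507104 (Y = 13837*(1/17184) - 15983*(-1/5762) = 13837/17184 + 15983/5762 = 177190333/49507104 ≈ 3.5791)
(64 + 91)*(-97) + Y = (64 + 91)*(-97) + 177190333/49507104 = 155*(-97) + 177190333/49507104 = -15035 + 177190333/49507104 = -744162118307/49507104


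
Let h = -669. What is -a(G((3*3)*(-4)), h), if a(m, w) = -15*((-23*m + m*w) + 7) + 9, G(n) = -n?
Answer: -373584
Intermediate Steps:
a(m, w) = -96 + 345*m - 15*m*w (a(m, w) = -15*(7 - 23*m + m*w) + 9 = (-105 + 345*m - 15*m*w) + 9 = -96 + 345*m - 15*m*w)
-a(G((3*3)*(-4)), h) = -(-96 + 345*(-3*3*(-4)) - 15*(-3*3*(-4))*(-669)) = -(-96 + 345*(-9*(-4)) - 15*(-9*(-4))*(-669)) = -(-96 + 345*(-1*(-36)) - 15*(-1*(-36))*(-669)) = -(-96 + 345*36 - 15*36*(-669)) = -(-96 + 12420 + 361260) = -1*373584 = -373584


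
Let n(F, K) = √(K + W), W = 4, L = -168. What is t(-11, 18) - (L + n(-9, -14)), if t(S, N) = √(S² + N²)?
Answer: 168 + √445 - I*√10 ≈ 189.09 - 3.1623*I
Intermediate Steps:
n(F, K) = √(4 + K) (n(F, K) = √(K + 4) = √(4 + K))
t(S, N) = √(N² + S²)
t(-11, 18) - (L + n(-9, -14)) = √(18² + (-11)²) - (-168 + √(4 - 14)) = √(324 + 121) - (-168 + √(-10)) = √445 - (-168 + I*√10) = √445 + (168 - I*√10) = 168 + √445 - I*√10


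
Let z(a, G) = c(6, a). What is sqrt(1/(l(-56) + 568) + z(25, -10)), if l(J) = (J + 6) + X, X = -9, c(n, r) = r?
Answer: 3*sqrt(719726)/509 ≈ 5.0002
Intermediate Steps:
z(a, G) = a
l(J) = -3 + J (l(J) = (J + 6) - 9 = (6 + J) - 9 = -3 + J)
sqrt(1/(l(-56) + 568) + z(25, -10)) = sqrt(1/((-3 - 56) + 568) + 25) = sqrt(1/(-59 + 568) + 25) = sqrt(1/509 + 25) = sqrt(12726/509) = 3*sqrt(719726)/509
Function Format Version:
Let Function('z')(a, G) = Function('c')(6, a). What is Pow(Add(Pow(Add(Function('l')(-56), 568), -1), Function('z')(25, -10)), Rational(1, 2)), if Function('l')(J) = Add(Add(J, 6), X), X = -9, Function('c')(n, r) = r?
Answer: Mul(Rational(3, 509), Pow(719726, Rational(1, 2))) ≈ 5.0002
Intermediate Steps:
Function('z')(a, G) = a
Function('l')(J) = Add(-3, J) (Function('l')(J) = Add(Add(J, 6), -9) = Add(Add(6, J), -9) = Add(-3, J))
Pow(Add(Pow(Add(Function('l')(-56), 568), -1), Function('z')(25, -10)), Rational(1, 2)) = Pow(Add(Pow(Add(Add(-3, -56), 568), -1), 25), Rational(1, 2)) = Pow(Add(Pow(Add(-59, 568), -1), 25), Rational(1, 2)) = Pow(Add(Pow(509, -1), 25), Rational(1, 2)) = Pow(Add(Rational(1, 509), 25), Rational(1, 2)) = Pow(Rational(12726, 509), Rational(1, 2)) = Mul(Rational(3, 509), Pow(719726, Rational(1, 2)))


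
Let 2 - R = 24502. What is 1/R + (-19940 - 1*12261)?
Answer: -788924501/24500 ≈ -32201.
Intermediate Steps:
R = -24500 (R = 2 - 1*24502 = 2 - 24502 = -24500)
1/R + (-19940 - 1*12261) = 1/(-24500) + (-19940 - 1*12261) = -1/24500 + (-19940 - 12261) = -1/24500 - 32201 = -788924501/24500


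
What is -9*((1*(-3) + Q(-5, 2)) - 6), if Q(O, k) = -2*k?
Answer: 117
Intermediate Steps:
-9*((1*(-3) + Q(-5, 2)) - 6) = -9*((1*(-3) - 2*2) - 6) = -9*((-3 - 4) - 6) = -9*(-7 - 6) = -9*(-13) = 117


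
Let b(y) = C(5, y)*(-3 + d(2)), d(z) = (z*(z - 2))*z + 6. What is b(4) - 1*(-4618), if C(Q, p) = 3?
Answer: 4627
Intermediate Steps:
d(z) = 6 + z²*(-2 + z) (d(z) = (z*(-2 + z))*z + 6 = z²*(-2 + z) + 6 = 6 + z²*(-2 + z))
b(y) = 9 (b(y) = 3*(-3 + (6 + 2³ - 2*2²)) = 3*(-3 + (6 + 8 - 2*4)) = 3*(-3 + (6 + 8 - 8)) = 3*(-3 + 6) = 3*3 = 9)
b(4) - 1*(-4618) = 9 - 1*(-4618) = 9 + 4618 = 4627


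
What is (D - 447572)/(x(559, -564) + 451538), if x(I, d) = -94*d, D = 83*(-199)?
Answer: -464089/504554 ≈ -0.91980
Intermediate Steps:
D = -16517
(D - 447572)/(x(559, -564) + 451538) = (-16517 - 447572)/(-94*(-564) + 451538) = -464089/(53016 + 451538) = -464089/504554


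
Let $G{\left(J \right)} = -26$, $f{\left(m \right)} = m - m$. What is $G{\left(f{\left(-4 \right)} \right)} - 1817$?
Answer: $-1843$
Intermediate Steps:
$f{\left(m \right)} = 0$
$G{\left(f{\left(-4 \right)} \right)} - 1817 = -26 - 1817 = -1843$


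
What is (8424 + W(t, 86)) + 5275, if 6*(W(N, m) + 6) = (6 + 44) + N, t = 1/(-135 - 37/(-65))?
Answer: 718333439/52428 ≈ 13701.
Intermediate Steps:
t = -65/8738 (t = 1/(-135 - 37*(-1/65)) = 1/(-135 + 37/65) = 1/(-8738/65) = -65/8738 ≈ -0.0074388)
W(N, m) = 7/3 + N/6 (W(N, m) = -6 + ((6 + 44) + N)/6 = -6 + (50 + N)/6 = -6 + (25/3 + N/6) = 7/3 + N/6)
(8424 + W(t, 86)) + 5275 = (8424 + (7/3 + (⅙)*(-65/8738))) + 5275 = (8424 + (7/3 - 65/52428)) + 5275 = (8424 + 122267/52428) + 5275 = 441775739/52428 + 5275 = 718333439/52428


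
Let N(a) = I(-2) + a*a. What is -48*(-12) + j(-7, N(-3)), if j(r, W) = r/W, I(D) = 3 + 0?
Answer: 6905/12 ≈ 575.42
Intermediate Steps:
I(D) = 3
N(a) = 3 + a**2 (N(a) = 3 + a*a = 3 + a**2)
-48*(-12) + j(-7, N(-3)) = -48*(-12) - 7/(3 + (-3)**2) = 576 - 7/(3 + 9) = 576 - 7/12 = 6905/12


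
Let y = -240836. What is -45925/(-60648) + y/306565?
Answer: -3964091/139793640 ≈ -0.028357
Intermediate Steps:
-45925/(-60648) + y/306565 = -45925/(-60648) - 240836/306565 = -45925*(-1/60648) - 240836*1/306565 = 45925/60648 - 240836/306565 = -3964091/139793640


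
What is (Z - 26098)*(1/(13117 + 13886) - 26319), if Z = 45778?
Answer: -4662139231360/9001 ≈ -5.1796e+8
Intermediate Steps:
(Z - 26098)*(1/(13117 + 13886) - 26319) = (45778 - 26098)*(1/(13117 + 13886) - 26319) = 19680*(1/27003 - 26319) = 19680*(-710691956/27003) = -4662139231360/9001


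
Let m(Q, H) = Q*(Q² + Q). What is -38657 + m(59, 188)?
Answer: 170203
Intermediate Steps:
m(Q, H) = Q*(Q + Q²)
-38657 + m(59, 188) = -38657 + 59²*(1 + 59) = -38657 + 3481*60 = -38657 + 208860 = 170203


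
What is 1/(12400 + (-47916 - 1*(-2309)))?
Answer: -1/33207 ≈ -3.0114e-5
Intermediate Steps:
1/(12400 + (-47916 - 1*(-2309))) = 1/(12400 + (-47916 + 2309)) = 1/(12400 - 45607) = 1/(-33207) = -1/33207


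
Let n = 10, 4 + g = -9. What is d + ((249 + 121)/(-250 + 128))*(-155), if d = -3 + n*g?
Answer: 20562/61 ≈ 337.08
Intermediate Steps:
g = -13 (g = -4 - 9 = -13)
d = -133 (d = -3 + 10*(-13) = -3 - 130 = -133)
d + ((249 + 121)/(-250 + 128))*(-155) = -133 + ((249 + 121)/(-250 + 128))*(-155) = -133 + (370/(-122))*(-155) = -133 + (370*(-1/122))*(-155) = -133 - 185/61*(-155) = -133 + 28675/61 = 20562/61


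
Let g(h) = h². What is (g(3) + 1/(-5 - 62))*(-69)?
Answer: -41538/67 ≈ -619.97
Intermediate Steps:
(g(3) + 1/(-5 - 62))*(-69) = (3² + 1/(-5 - 62))*(-69) = (9 + 1/(-67))*(-69) = (9 - 1/67)*(-69) = (602/67)*(-69) = -41538/67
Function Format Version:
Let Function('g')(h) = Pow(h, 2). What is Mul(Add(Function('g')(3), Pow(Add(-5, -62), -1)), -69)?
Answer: Rational(-41538, 67) ≈ -619.97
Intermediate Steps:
Mul(Add(Function('g')(3), Pow(Add(-5, -62), -1)), -69) = Mul(Add(Pow(3, 2), Pow(Add(-5, -62), -1)), -69) = Mul(Add(9, Pow(-67, -1)), -69) = Mul(Add(9, Rational(-1, 67)), -69) = Mul(Rational(602, 67), -69) = Rational(-41538, 67)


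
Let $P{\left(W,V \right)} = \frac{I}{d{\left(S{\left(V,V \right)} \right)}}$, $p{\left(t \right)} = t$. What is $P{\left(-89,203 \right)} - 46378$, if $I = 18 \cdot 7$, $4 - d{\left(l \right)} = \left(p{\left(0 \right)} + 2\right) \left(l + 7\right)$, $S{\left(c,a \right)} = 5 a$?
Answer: $- \frac{15768541}{340} \approx -46378.0$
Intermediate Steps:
$d{\left(l \right)} = -10 - 2 l$ ($d{\left(l \right)} = 4 - \left(0 + 2\right) \left(l + 7\right) = 4 - 2 \left(7 + l\right) = 4 - \left(14 + 2 l\right) = -10 - 2 l$)
$I = 126$
$P{\left(W,V \right)} = \frac{126}{-10 - 10 V}$ ($P{\left(W,V \right)} = \frac{126}{-10 - 2 \cdot 5 V} = \frac{126}{-10 - 10 V}$)
$P{\left(-89,203 \right)} - 46378 = - \frac{63}{5 + 5 \cdot 203} - 46378 = - \frac{63}{5 + 1015} - 46378 = - \frac{63}{1020} - 46378 = \left(-63\right) \frac{1}{1020} - 46378 = - \frac{21}{340} - 46378 = - \frac{15768541}{340}$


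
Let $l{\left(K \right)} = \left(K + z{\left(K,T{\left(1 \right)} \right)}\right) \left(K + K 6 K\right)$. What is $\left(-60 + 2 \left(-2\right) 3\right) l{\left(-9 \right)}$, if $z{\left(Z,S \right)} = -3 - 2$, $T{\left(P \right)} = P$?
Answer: $480816$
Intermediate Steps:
$z{\left(Z,S \right)} = -5$ ($z{\left(Z,S \right)} = -3 - 2 = -5$)
$l{\left(K \right)} = \left(-5 + K\right) \left(K + 6 K^{2}\right)$ ($l{\left(K \right)} = \left(K - 5\right) \left(K + K 6 K\right) = \left(-5 + K\right) \left(K + 6 K K\right) = \left(-5 + K\right) \left(K + 6 K^{2}\right)$)
$\left(-60 + 2 \left(-2\right) 3\right) l{\left(-9 \right)} = \left(-60 + 2 \left(-2\right) 3\right) \left(- 9 \left(-5 - -261 + 6 \left(-9\right)^{2}\right)\right) = \left(-60 - 12\right) \left(- 9 \left(-5 + 261 + 6 \cdot 81\right)\right) = \left(-60 - 12\right) \left(- 9 \left(-5 + 261 + 486\right)\right) = - 72 \left(\left(-9\right) 742\right) = \left(-72\right) \left(-6678\right) = 480816$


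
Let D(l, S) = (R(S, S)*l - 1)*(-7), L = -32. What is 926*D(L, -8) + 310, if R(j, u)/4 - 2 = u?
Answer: -4971384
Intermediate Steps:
R(j, u) = 8 + 4*u
D(l, S) = 7 - 7*l*(8 + 4*S) (D(l, S) = ((8 + 4*S)*l - 1)*(-7) = (l*(8 + 4*S) - 1)*(-7) = (-1 + l*(8 + 4*S))*(-7) = 7 - 7*l*(8 + 4*S))
926*D(L, -8) + 310 = 926*(7 - 28*(-32)*(2 - 8)) + 310 = 926*(7 - 28*(-32)*(-6)) + 310 = 926*(7 - 5376) + 310 = 926*(-5369) + 310 = -4971694 + 310 = -4971384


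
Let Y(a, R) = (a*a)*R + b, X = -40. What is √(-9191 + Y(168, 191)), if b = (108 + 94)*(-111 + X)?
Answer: √5351091 ≈ 2313.2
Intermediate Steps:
b = -30502 (b = (108 + 94)*(-111 - 40) = 202*(-151) = -30502)
Y(a, R) = -30502 + R*a² (Y(a, R) = (a*a)*R - 30502 = a²*R - 30502 = R*a² - 30502 = -30502 + R*a²)
√(-9191 + Y(168, 191)) = √(-9191 + (-30502 + 191*168²)) = √(-9191 + (-30502 + 191*28224)) = √(-9191 + (-30502 + 5390784)) = √(-9191 + 5360282) = √5351091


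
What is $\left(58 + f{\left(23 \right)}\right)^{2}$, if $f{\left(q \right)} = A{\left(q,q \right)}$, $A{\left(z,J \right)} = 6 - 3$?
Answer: $3721$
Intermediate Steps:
$A{\left(z,J \right)} = 3$
$f{\left(q \right)} = 3$
$\left(58 + f{\left(23 \right)}\right)^{2} = \left(58 + 3\right)^{2} = 61^{2} = 3721$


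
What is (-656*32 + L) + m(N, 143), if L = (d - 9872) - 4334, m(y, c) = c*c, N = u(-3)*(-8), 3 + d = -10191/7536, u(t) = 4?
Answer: -37060421/2512 ≈ -14753.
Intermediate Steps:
d = -10933/2512 (d = -3 - 10191/7536 = -3 - 10191*1/7536 = -3 - 3397/2512 = -10933/2512 ≈ -4.3523)
N = -32 (N = 4*(-8) = -32)
m(y, c) = c²
L = -35696405/2512 (L = (-10933/2512 - 9872) - 4334 = -24809397/2512 - 4334 = -35696405/2512 ≈ -14210.)
(-656*32 + L) + m(N, 143) = (-656*32 - 35696405/2512) + 143² = (-20992 - 35696405/2512) + 20449 = -88428309/2512 + 20449 = -37060421/2512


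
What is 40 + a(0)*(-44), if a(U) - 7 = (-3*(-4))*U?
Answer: -268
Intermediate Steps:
a(U) = 7 + 12*U (a(U) = 7 + (-3*(-4))*U = 7 + 12*U)
40 + a(0)*(-44) = 40 + (7 + 12*0)*(-44) = 40 + (7 + 0)*(-44) = 40 + 7*(-44) = 40 - 308 = -268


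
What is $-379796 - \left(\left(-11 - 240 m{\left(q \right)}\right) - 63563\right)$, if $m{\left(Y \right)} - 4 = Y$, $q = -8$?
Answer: $-317182$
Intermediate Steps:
$m{\left(Y \right)} = 4 + Y$
$-379796 - \left(\left(-11 - 240 m{\left(q \right)}\right) - 63563\right) = -379796 - \left(\left(-11 - 240 \left(4 - 8\right)\right) - 63563\right) = -379796 - \left(\left(-11 - -960\right) - 63563\right) = -379796 - \left(\left(-11 + 960\right) - 63563\right) = -379796 - \left(949 - 63563\right) = -379796 - -62614 = -379796 + 62614 = -317182$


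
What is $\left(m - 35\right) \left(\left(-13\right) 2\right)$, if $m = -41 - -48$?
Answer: $728$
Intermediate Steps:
$m = 7$ ($m = -41 + 48 = 7$)
$\left(m - 35\right) \left(\left(-13\right) 2\right) = \left(7 - 35\right) \left(\left(-13\right) 2\right) = \left(-28\right) \left(-26\right) = 728$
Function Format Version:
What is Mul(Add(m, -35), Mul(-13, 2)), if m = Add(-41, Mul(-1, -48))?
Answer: 728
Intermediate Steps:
m = 7 (m = Add(-41, 48) = 7)
Mul(Add(m, -35), Mul(-13, 2)) = Mul(Add(7, -35), Mul(-13, 2)) = Mul(-28, -26) = 728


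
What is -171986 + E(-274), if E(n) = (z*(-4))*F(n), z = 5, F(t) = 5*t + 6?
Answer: -144706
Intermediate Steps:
F(t) = 6 + 5*t
E(n) = -120 - 100*n (E(n) = (5*(-4))*(6 + 5*n) = -20*(6 + 5*n) = -120 - 100*n)
-171986 + E(-274) = -171986 + (-120 - 100*(-274)) = -171986 + (-120 + 27400) = -171986 + 27280 = -144706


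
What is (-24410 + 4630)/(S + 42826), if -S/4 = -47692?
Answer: -9890/116797 ≈ -0.084677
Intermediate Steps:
S = 190768 (S = -4*(-47692) = 190768)
(-24410 + 4630)/(S + 42826) = (-24410 + 4630)/(190768 + 42826) = -19780/233594 = -19780*1/233594 = -9890/116797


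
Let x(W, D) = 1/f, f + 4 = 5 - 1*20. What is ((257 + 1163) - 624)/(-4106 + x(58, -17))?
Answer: -15124/78015 ≈ -0.19386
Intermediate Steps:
f = -19 (f = -4 + (5 - 1*20) = -4 + (5 - 20) = -4 - 15 = -19)
x(W, D) = -1/19 (x(W, D) = 1/(-19) = -1/19)
((257 + 1163) - 624)/(-4106 + x(58, -17)) = ((257 + 1163) - 624)/(-4106 - 1/19) = (1420 - 624)/(-78015/19) = 796*(-19/78015) = -15124/78015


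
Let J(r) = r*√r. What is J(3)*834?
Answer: 2502*√3 ≈ 4333.6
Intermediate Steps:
J(r) = r^(3/2)
J(3)*834 = 3^(3/2)*834 = (3*√3)*834 = 2502*√3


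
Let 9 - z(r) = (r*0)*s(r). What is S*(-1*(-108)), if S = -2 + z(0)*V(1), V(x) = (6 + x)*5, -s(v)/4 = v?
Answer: 33804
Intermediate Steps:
s(v) = -4*v
V(x) = 30 + 5*x
z(r) = 9 (z(r) = 9 - r*0*(-4*r) = 9 - 0*(-4*r) = 9 - 1*0 = 9 + 0 = 9)
S = 313 (S = -2 + 9*(30 + 5*1) = -2 + 9*(30 + 5) = -2 + 9*35 = -2 + 315 = 313)
S*(-1*(-108)) = 313*(-1*(-108)) = 313*108 = 33804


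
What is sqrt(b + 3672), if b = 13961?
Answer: sqrt(17633) ≈ 132.79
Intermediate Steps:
sqrt(b + 3672) = sqrt(13961 + 3672) = sqrt(17633)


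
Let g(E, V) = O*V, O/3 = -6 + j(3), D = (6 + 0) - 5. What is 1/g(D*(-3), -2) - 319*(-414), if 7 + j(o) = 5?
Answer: 6339169/48 ≈ 1.3207e+5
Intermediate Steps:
j(o) = -2 (j(o) = -7 + 5 = -2)
D = 1 (D = 6 - 5 = 1)
O = -24 (O = 3*(-6 - 2) = 3*(-8) = -24)
g(E, V) = -24*V
1/g(D*(-3), -2) - 319*(-414) = 1/(-24*(-2)) - 319*(-414) = 1/48 + 132066 = 6339169/48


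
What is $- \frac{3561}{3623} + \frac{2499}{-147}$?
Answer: $- \frac{65152}{3623} \approx -17.983$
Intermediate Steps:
$- \frac{3561}{3623} + \frac{2499}{-147} = \left(-3561\right) \frac{1}{3623} + 2499 \left(- \frac{1}{147}\right) = - \frac{3561}{3623} - 17 = - \frac{65152}{3623}$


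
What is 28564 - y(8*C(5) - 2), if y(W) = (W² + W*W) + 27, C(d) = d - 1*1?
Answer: 26737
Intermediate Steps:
C(d) = -1 + d (C(d) = d - 1 = -1 + d)
y(W) = 27 + 2*W² (y(W) = (W² + W²) + 27 = 2*W² + 27 = 27 + 2*W²)
28564 - y(8*C(5) - 2) = 28564 - (27 + 2*(8*(-1 + 5) - 2)²) = 28564 - (27 + 2*(8*4 - 2)²) = 28564 - (27 + 2*(32 - 2)²) = 28564 - (27 + 2*30²) = 28564 - (27 + 2*900) = 28564 - (27 + 1800) = 28564 - 1*1827 = 28564 - 1827 = 26737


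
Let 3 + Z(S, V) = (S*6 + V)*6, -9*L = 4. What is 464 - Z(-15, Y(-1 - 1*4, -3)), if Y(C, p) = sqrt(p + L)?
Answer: 1007 - 2*I*sqrt(31) ≈ 1007.0 - 11.136*I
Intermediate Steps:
L = -4/9 (L = -1/9*4 = -4/9 ≈ -0.44444)
Y(C, p) = sqrt(-4/9 + p) (Y(C, p) = sqrt(p - 4/9) = sqrt(-4/9 + p))
Z(S, V) = -3 + 6*V + 36*S (Z(S, V) = -3 + (S*6 + V)*6 = -3 + (6*S + V)*6 = -3 + (V + 6*S)*6 = -3 + (6*V + 36*S) = -3 + 6*V + 36*S)
464 - Z(-15, Y(-1 - 1*4, -3)) = 464 - (-3 + 6*(sqrt(-4 + 9*(-3))/3) + 36*(-15)) = 464 - (-3 + 6*(sqrt(-4 - 27)/3) - 540) = 464 - (-3 + 6*(sqrt(-31)/3) - 540) = 464 - (-3 + 6*((I*sqrt(31))/3) - 540) = 464 - (-3 + 6*(I*sqrt(31)/3) - 540) = 464 - (-3 + 2*I*sqrt(31) - 540) = 464 - (-543 + 2*I*sqrt(31)) = 464 + (543 - 2*I*sqrt(31)) = 1007 - 2*I*sqrt(31)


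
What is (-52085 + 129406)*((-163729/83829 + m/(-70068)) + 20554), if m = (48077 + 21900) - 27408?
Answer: 1037077477844955735/652636708 ≈ 1.5891e+9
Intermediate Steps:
m = 42569 (m = 69977 - 27408 = 42569)
(-52085 + 129406)*((-163729/83829 + m/(-70068)) + 20554) = (-52085 + 129406)*((-163729/83829 + 42569/(-70068)) + 20554) = 77321*((-163729*1/83829 + 42569*(-1/70068)) + 20554) = 77321*((-163729/83829 - 42569/70068) + 20554) = 77321*(-1671186697/652636708 + 20554) = 77321*(13412623709535/652636708) = 1037077477844955735/652636708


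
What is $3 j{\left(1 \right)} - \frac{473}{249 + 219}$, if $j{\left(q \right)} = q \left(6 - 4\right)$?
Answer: $\frac{2335}{468} \approx 4.9893$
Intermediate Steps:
$j{\left(q \right)} = 2 q$ ($j{\left(q \right)} = q 2 = 2 q$)
$3 j{\left(1 \right)} - \frac{473}{249 + 219} = 3 \cdot 2 \cdot 1 - \frac{473}{249 + 219} = 3 \cdot 2 - \frac{473}{468} = 6 - \frac{473}{468} = \frac{2335}{468}$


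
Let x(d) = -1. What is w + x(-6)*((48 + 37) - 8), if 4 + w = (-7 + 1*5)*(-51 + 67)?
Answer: -113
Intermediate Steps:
w = -36 (w = -4 + (-7 + 1*5)*(-51 + 67) = -4 + (-7 + 5)*16 = -4 - 2*16 = -4 - 32 = -36)
w + x(-6)*((48 + 37) - 8) = -36 - ((48 + 37) - 8) = -36 - (85 - 8) = -36 - 1*77 = -36 - 77 = -113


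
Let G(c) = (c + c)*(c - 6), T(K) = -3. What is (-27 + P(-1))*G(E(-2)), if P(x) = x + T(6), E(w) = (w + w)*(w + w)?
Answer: -9920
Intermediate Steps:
E(w) = 4*w**2 (E(w) = (2*w)*(2*w) = 4*w**2)
G(c) = 2*c*(-6 + c) (G(c) = (2*c)*(-6 + c) = 2*c*(-6 + c))
P(x) = -3 + x (P(x) = x - 3 = -3 + x)
(-27 + P(-1))*G(E(-2)) = (-27 + (-3 - 1))*(2*(4*(-2)**2)*(-6 + 4*(-2)**2)) = (-27 - 4)*(2*(4*4)*(-6 + 4*4)) = -62*16*(-6 + 16) = -62*16*10 = -31*320 = -9920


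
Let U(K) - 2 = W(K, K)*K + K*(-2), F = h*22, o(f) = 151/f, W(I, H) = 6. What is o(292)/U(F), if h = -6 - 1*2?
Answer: -151/204984 ≈ -0.00073664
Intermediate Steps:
h = -8 (h = -6 - 2 = -8)
F = -176 (F = -8*22 = -176)
U(K) = 2 + 4*K (U(K) = 2 + (6*K + K*(-2)) = 2 + (6*K - 2*K) = 2 + 4*K)
o(292)/U(F) = (151/292)/(2 + 4*(-176)) = (151*(1/292))/(2 - 704) = (151/292)/(-702) = (151/292)*(-1/702) = -151/204984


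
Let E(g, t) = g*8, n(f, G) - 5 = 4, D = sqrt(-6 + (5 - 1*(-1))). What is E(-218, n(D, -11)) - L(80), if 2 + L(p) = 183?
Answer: -1925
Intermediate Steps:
D = 0 (D = sqrt(-6 + (5 + 1)) = sqrt(-6 + 6) = sqrt(0) = 0)
n(f, G) = 9 (n(f, G) = 5 + 4 = 9)
L(p) = 181 (L(p) = -2 + 183 = 181)
E(g, t) = 8*g
E(-218, n(D, -11)) - L(80) = 8*(-218) - 1*181 = -1744 - 181 = -1925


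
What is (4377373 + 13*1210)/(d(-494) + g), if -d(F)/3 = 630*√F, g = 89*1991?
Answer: 778453458497/33164103001 + 8302964670*I*√494/33164103001 ≈ 23.473 + 5.5645*I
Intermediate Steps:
g = 177199
d(F) = -1890*√F
(4377373 + 13*1210)/(d(-494) + g) = (4377373 + 13*1210)/(-1890*I*√494 + 177199) = (4377373 + 15730)/(-1890*I*√494 + 177199) = 4393103/(-1890*I*√494 + 177199) = 4393103/(177199 - 1890*I*√494)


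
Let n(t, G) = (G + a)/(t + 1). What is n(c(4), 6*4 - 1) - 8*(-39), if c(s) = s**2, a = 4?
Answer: 5331/17 ≈ 313.59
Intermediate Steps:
n(t, G) = (4 + G)/(1 + t) (n(t, G) = (G + 4)/(t + 1) = (4 + G)/(1 + t))
n(c(4), 6*4 - 1) - 8*(-39) = (4 + (6*4 - 1))/(1 + 4**2) - 8*(-39) = (4 + (24 - 1))/(1 + 16) + 312 = (4 + 23)/17 + 312 = (1/17)*27 + 312 = 27/17 + 312 = 5331/17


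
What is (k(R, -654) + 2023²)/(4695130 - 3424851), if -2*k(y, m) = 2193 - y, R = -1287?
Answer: 4090789/1270279 ≈ 3.2204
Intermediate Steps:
k(y, m) = -2193/2 + y/2 (k(y, m) = -(2193 - y)/2 = -2193/2 + y/2)
(k(R, -654) + 2023²)/(4695130 - 3424851) = ((-2193/2 + (½)*(-1287)) + 2023²)/(4695130 - 3424851) = ((-2193/2 - 1287/2) + 4092529)/1270279 = (-1740 + 4092529)*(1/1270279) = 4090789*(1/1270279) = 4090789/1270279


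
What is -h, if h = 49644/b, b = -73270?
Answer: 24822/36635 ≈ 0.67755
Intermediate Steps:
h = -24822/36635 (h = 49644/(-73270) = 49644*(-1/73270) = -24822/36635 ≈ -0.67755)
-h = -1*(-24822/36635) = 24822/36635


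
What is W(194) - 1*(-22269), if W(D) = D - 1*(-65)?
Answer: 22528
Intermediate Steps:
W(D) = 65 + D (W(D) = D + 65 = 65 + D)
W(194) - 1*(-22269) = (65 + 194) - 1*(-22269) = 259 + 22269 = 22528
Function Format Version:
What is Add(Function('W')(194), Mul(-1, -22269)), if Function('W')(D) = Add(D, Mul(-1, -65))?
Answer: 22528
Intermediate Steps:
Function('W')(D) = Add(65, D) (Function('W')(D) = Add(D, 65) = Add(65, D))
Add(Function('W')(194), Mul(-1, -22269)) = Add(Add(65, 194), Mul(-1, -22269)) = Add(259, 22269) = 22528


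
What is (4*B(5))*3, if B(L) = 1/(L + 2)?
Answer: 12/7 ≈ 1.7143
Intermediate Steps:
B(L) = 1/(2 + L)
(4*B(5))*3 = (4/(2 + 5))*3 = (4/7)*3 = 12/7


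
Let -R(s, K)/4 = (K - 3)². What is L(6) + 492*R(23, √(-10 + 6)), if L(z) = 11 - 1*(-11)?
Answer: -9818 + 23616*I ≈ -9818.0 + 23616.0*I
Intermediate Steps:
L(z) = 22 (L(z) = 11 + 11 = 22)
R(s, K) = -4*(-3 + K)² (R(s, K) = -4*(K - 3)² = -4*(-3 + K)²)
L(6) + 492*R(23, √(-10 + 6)) = 22 + 492*(-4*(-3 + √(-10 + 6))²) = 22 + 492*(-4*(-3 + √(-4))²) = 22 + 492*(-4*(-3 + 2*I)²) = 22 - 1968*(-3 + 2*I)²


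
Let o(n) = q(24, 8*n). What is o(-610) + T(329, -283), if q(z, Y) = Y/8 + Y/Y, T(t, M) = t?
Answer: -280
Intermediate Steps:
q(z, Y) = 1 + Y/8 (q(z, Y) = Y*(⅛) + 1 = Y/8 + 1 = 1 + Y/8)
o(n) = 1 + n (o(n) = 1 + (8*n)/8 = 1 + n)
o(-610) + T(329, -283) = (1 - 610) + 329 = -609 + 329 = -280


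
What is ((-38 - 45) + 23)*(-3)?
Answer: 180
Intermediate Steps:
((-38 - 45) + 23)*(-3) = (-83 + 23)*(-3) = -60*(-3) = 180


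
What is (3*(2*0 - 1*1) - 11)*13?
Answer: -182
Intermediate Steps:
(3*(2*0 - 1*1) - 11)*13 = (3*(0 - 1) - 11)*13 = (3*(-1) - 11)*13 = (-3 - 11)*13 = -14*13 = -182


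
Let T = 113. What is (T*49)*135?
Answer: 747495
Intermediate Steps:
(T*49)*135 = (113*49)*135 = 5537*135 = 747495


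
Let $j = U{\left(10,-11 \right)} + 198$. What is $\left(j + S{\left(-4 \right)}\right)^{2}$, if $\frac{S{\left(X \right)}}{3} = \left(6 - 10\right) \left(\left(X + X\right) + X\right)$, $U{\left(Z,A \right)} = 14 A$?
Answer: $35344$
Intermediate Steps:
$j = 44$ ($j = 14 \left(-11\right) + 198 = -154 + 198 = 44$)
$S{\left(X \right)} = - 36 X$ ($S{\left(X \right)} = 3 \left(6 - 10\right) \left(\left(X + X\right) + X\right) = 3 \left(- 4 \left(2 X + X\right)\right) = 3 \left(- 4 \cdot 3 X\right) = 3 \left(- 12 X\right) = - 36 X$)
$\left(j + S{\left(-4 \right)}\right)^{2} = \left(44 - -144\right)^{2} = \left(44 + 144\right)^{2} = 188^{2} = 35344$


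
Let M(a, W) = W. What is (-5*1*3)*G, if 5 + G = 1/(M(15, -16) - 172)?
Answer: 14115/188 ≈ 75.080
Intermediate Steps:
G = -941/188 (G = -5 + 1/(-16 - 172) = -5 + 1/(-188) = -5 - 1/188 = -941/188 ≈ -5.0053)
(-5*1*3)*G = (-5*1*3)*(-941/188) = -5*3*(-941/188) = -15*(-941/188) = 14115/188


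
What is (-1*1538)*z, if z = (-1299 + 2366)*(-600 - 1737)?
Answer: 3835124502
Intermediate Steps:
z = -2493579 (z = 1067*(-2337) = -2493579)
(-1*1538)*z = -1*1538*(-2493579) = -1538*(-2493579) = 3835124502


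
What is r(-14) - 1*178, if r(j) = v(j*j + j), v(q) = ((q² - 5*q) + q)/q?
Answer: 0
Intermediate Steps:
v(q) = (q² - 4*q)/q
r(j) = -4 + j + j² (r(j) = -4 + (j*j + j) = -4 + (j² + j) = -4 + (j + j²) = -4 + j + j²)
r(-14) - 1*178 = (-4 - 14*(1 - 14)) - 1*178 = (-4 - 14*(-13)) - 178 = (-4 + 182) - 178 = 178 - 178 = 0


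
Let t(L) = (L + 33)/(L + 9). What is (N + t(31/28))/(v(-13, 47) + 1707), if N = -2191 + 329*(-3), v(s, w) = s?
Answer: -898419/479402 ≈ -1.8740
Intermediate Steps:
N = -3178 (N = -2191 - 987 = -3178)
t(L) = (33 + L)/(9 + L)
(N + t(31/28))/(v(-13, 47) + 1707) = (-3178 + (33 + 31/28)/(9 + 31/28))/(-13 + 1707) = (-3178 + (33 + 31*(1/28))/(9 + 31*(1/28)))/1694 = (-3178 + (33 + 31/28)/(9 + 31/28))*(1/1694) = (-3178 + (955/28)/(283/28))*(1/1694) = (-3178 + (28/283)*(955/28))*(1/1694) = (-3178 + 955/283)*(1/1694) = -898419/283*1/1694 = -898419/479402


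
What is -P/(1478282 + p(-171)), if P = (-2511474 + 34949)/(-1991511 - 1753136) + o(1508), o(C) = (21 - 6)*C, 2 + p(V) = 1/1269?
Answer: -107492411022885/7024723061270687 ≈ -0.015302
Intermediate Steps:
p(V) = -2537/1269 (p(V) = -2 + 1/1269 = -2537/1269)
o(C) = 15*C
P = 84706391665/3744647 (P = (-2511474 + 34949)/(-1991511 - 1753136) + 15*1508 = -2476525/(-3744647) + 22620 = -2476525*(-1/3744647) + 22620 = 2476525/3744647 + 22620 = 84706391665/3744647 ≈ 22621.)
-P/(1478282 + p(-171)) = -84706391665/(3744647*(1478282 - 2537/1269)) = -84706391665/(3744647*1875937321/1269) = -84706391665*1269/(3744647*1875937321) = -1*107492411022885/7024723061270687 = -107492411022885/7024723061270687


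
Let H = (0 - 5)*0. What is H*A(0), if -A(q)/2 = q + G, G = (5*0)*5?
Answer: 0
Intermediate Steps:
G = 0 (G = 0*5 = 0)
A(q) = -2*q (A(q) = -2*(q + 0) = -2*q)
H = 0 (H = -5*0 = 0)
H*A(0) = 0*(-2*0) = 0*0 = 0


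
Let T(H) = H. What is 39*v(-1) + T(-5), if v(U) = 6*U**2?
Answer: 229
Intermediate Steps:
39*v(-1) + T(-5) = 39*(6*(-1)**2) - 5 = 39*(6*1) - 5 = 39*6 - 5 = 234 - 5 = 229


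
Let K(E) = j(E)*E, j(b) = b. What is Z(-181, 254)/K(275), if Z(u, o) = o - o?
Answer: 0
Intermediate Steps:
Z(u, o) = 0
K(E) = E² (K(E) = E*E = E²)
Z(-181, 254)/K(275) = 0/(275²) = 0/75625 = 0*(1/75625) = 0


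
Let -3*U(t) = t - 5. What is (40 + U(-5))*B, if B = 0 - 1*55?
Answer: -7150/3 ≈ -2383.3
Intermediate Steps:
U(t) = 5/3 - t/3 (U(t) = -(t - 5)/3 = -(-5 + t)/3 = 5/3 - t/3)
B = -55 (B = 0 - 55 = -55)
(40 + U(-5))*B = (40 + (5/3 - ⅓*(-5)))*(-55) = (40 + (5/3 + 5/3))*(-55) = (40 + 10/3)*(-55) = (130/3)*(-55) = -7150/3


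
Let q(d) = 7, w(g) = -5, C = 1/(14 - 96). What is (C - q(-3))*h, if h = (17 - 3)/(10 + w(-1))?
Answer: -805/41 ≈ -19.634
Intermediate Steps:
C = -1/82 (C = 1/(-82) = -1/82 ≈ -0.012195)
h = 14/5 (h = (17 - 3)/(10 - 5) = 14/5 ≈ 2.8000)
(C - q(-3))*h = (-1/82 - 1*7)*(14/5) = (-1/82 - 7)*(14/5) = -575/82*14/5 = -805/41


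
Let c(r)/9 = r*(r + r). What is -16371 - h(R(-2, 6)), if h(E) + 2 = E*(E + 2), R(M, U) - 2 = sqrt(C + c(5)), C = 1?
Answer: -16828 - 6*sqrt(451) ≈ -16955.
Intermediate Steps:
c(r) = 18*r**2 (c(r) = 9*(r*(r + r)) = 9*(r*(2*r)) = 9*(2*r**2) = 18*r**2)
R(M, U) = 2 + sqrt(451) (R(M, U) = 2 + sqrt(1 + 18*5**2) = 2 + sqrt(1 + 18*25) = 2 + sqrt(1 + 450) = 2 + sqrt(451))
h(E) = -2 + E*(2 + E) (h(E) = -2 + E*(E + 2) = -2 + E*(2 + E))
-16371 - h(R(-2, 6)) = -16371 - (-2 + (2 + sqrt(451))**2 + 2*(2 + sqrt(451))) = -16371 - (-2 + (2 + sqrt(451))**2 + (4 + 2*sqrt(451))) = -16371 - (2 + (2 + sqrt(451))**2 + 2*sqrt(451)) = -16371 + (-2 - (2 + sqrt(451))**2 - 2*sqrt(451)) = -16373 - (2 + sqrt(451))**2 - 2*sqrt(451)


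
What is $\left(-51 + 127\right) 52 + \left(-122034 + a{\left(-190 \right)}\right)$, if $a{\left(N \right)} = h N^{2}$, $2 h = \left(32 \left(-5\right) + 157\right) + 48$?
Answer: $694168$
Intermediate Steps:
$h = \frac{45}{2}$ ($h = \frac{\left(32 \left(-5\right) + 157\right) + 48}{2} = \frac{\left(-160 + 157\right) + 48}{2} = \frac{-3 + 48}{2} = \frac{1}{2} \cdot 45 = \frac{45}{2} \approx 22.5$)
$a{\left(N \right)} = \frac{45 N^{2}}{2}$
$\left(-51 + 127\right) 52 + \left(-122034 + a{\left(-190 \right)}\right) = \left(-51 + 127\right) 52 - \left(122034 - \frac{45 \left(-190\right)^{2}}{2}\right) = 76 \cdot 52 + \left(-122034 + \frac{45}{2} \cdot 36100\right) = 3952 + \left(-122034 + 812250\right) = 3952 + 690216 = 694168$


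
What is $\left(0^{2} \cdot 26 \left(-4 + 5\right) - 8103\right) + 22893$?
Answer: $14790$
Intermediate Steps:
$\left(0^{2} \cdot 26 \left(-4 + 5\right) - 8103\right) + 22893 = \left(0 \cdot 26 \cdot 1 - 8103\right) + 22893 = \left(0 \cdot 1 - 8103\right) + 22893 = \left(0 - 8103\right) + 22893 = -8103 + 22893 = 14790$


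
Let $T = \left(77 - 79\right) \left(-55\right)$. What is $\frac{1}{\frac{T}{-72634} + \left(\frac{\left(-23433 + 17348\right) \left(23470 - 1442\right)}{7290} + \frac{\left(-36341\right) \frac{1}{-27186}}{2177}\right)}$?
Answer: $- \frac{22708693319634}{417542116725152381} \approx -5.4387 \cdot 10^{-5}$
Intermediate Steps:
$T = 110$ ($T = \left(-2\right) \left(-55\right) = 110$)
$\frac{1}{\frac{T}{-72634} + \left(\frac{\left(-23433 + 17348\right) \left(23470 - 1442\right)}{7290} + \frac{\left(-36341\right) \frac{1}{-27186}}{2177}\right)} = \frac{1}{\frac{110}{-72634} + \left(\frac{\left(-23433 + 17348\right) \left(23470 - 1442\right)}{7290} + \frac{\left(-36341\right) \frac{1}{-27186}}{2177}\right)} = \frac{1}{110 \left(- \frac{1}{72634}\right) + \left(\left(-6085\right) 22028 \cdot \frac{1}{7290} + \left(-36341\right) \left(- \frac{1}{27186}\right) \frac{1}{2177}\right)} = \frac{1}{- \frac{55}{36317} + \left(\left(-134040380\right) \frac{1}{7290} + \frac{36341}{27186} \cdot \frac{1}{2177}\right)} = \frac{1}{- \frac{55}{36317} + \left(- \frac{13404038}{729} + \frac{36341}{59183922}\right)} = \frac{1}{- \frac{55}{36317} - \frac{264434504328149}{14381693046}} = \frac{1}{- \frac{417542116725152381}{22708693319634}} = - \frac{22708693319634}{417542116725152381}$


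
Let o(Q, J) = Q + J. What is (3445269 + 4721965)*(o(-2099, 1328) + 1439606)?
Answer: 11751302132390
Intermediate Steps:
o(Q, J) = J + Q
(3445269 + 4721965)*(o(-2099, 1328) + 1439606) = (3445269 + 4721965)*((1328 - 2099) + 1439606) = 8167234*(-771 + 1439606) = 8167234*1438835 = 11751302132390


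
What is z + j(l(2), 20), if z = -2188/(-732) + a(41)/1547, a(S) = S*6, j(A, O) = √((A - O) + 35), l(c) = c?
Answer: 891227/283101 + √17 ≈ 7.2712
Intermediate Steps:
j(A, O) = √(35 + A - O)
a(S) = 6*S
z = 891227/283101 (z = -2188/(-732) + (6*41)/1547 = -2188*(-1/732) + 246*(1/1547) = 547/183 + 246/1547 = 891227/283101 ≈ 3.1481)
z + j(l(2), 20) = 891227/283101 + √(35 + 2 - 1*20) = 891227/283101 + √(35 + 2 - 20) = 891227/283101 + √17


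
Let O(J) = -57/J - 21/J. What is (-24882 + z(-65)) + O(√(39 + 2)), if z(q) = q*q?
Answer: -20657 - 78*√41/41 ≈ -20669.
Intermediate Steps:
O(J) = -78/J
z(q) = q²
(-24882 + z(-65)) + O(√(39 + 2)) = (-24882 + (-65)²) - 78/√(39 + 2) = (-24882 + 4225) - 78*√41/41 = -20657 - 78*√41/41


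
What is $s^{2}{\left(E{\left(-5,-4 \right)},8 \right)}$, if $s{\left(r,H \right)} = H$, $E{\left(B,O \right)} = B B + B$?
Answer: $64$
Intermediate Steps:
$E{\left(B,O \right)} = B + B^{2}$ ($E{\left(B,O \right)} = B^{2} + B = B + B^{2}$)
$s^{2}{\left(E{\left(-5,-4 \right)},8 \right)} = 8^{2} = 64$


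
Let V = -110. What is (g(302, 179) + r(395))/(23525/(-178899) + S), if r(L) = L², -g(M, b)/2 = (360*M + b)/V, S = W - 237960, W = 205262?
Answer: -1554681328326/321731466485 ≈ -4.8322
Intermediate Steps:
S = -32698 (S = 205262 - 237960 = -32698)
g(M, b) = b/55 + 72*M/11 (g(M, b) = -2*(360*M + b)/(-110) = -2*(b + 360*M)*(-1)/110 = -2*(-36*M/11 - b/110) = b/55 + 72*M/11)
(g(302, 179) + r(395))/(23525/(-178899) + S) = (((1/55)*179 + (72/11)*302) + 395²)/(23525/(-178899) - 32698) = ((179/55 + 21744/11) + 156025)/(23525*(-1/178899) - 32698) = (108899/55 + 156025)/(-23525/178899 - 32698) = 8690274/(55*(-5849663027/178899)) = (8690274/55)*(-178899/5849663027) = -1554681328326/321731466485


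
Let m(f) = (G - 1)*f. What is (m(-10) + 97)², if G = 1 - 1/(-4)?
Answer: 35721/4 ≈ 8930.3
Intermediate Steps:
G = 5/4 (G = 1 - 1*(-¼) = 1 + ¼ = 5/4 ≈ 1.2500)
m(f) = f/4 (m(f) = (5/4 - 1)*f = f/4)
(m(-10) + 97)² = ((¼)*(-10) + 97)² = (-5/2 + 97)² = (189/2)² = 35721/4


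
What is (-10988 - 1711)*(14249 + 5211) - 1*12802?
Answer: -247135342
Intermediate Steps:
(-10988 - 1711)*(14249 + 5211) - 1*12802 = -12699*19460 - 12802 = -247122540 - 12802 = -247135342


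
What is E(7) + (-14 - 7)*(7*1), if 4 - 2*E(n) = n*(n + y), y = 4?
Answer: -367/2 ≈ -183.50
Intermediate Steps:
E(n) = 2 - n*(4 + n)/2 (E(n) = 2 - n*(n + 4)/2 = 2 - n*(4 + n)/2)
E(7) + (-14 - 7)*(7*1) = (2 - 2*7 - 1/2*7**2) + (-14 - 7)*(7*1) = (2 - 14 - 1/2*49) - 21*7 = (2 - 14 - 49/2) - 147 = -73/2 - 147 = -367/2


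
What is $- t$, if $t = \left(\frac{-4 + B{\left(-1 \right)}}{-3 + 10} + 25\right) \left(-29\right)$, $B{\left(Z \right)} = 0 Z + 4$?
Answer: $725$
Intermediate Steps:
$B{\left(Z \right)} = 4$ ($B{\left(Z \right)} = 0 + 4 = 4$)
$t = -725$ ($t = \left(\frac{-4 + 4}{-3 + 10} + 25\right) \left(-29\right) = \left(\frac{0}{7} + 25\right) \left(-29\right) = \left(0 \cdot \frac{1}{7} + 25\right) \left(-29\right) = \left(0 + 25\right) \left(-29\right) = 25 \left(-29\right) = -725$)
$- t = \left(-1\right) \left(-725\right) = 725$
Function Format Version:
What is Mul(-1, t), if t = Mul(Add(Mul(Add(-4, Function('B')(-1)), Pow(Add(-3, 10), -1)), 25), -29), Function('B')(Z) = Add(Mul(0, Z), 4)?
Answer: 725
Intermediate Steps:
Function('B')(Z) = 4 (Function('B')(Z) = Add(0, 4) = 4)
t = -725 (t = Mul(Add(Mul(Add(-4, 4), Pow(Add(-3, 10), -1)), 25), -29) = Mul(Add(Mul(0, Pow(7, -1)), 25), -29) = Mul(Add(Mul(0, Rational(1, 7)), 25), -29) = Mul(Add(0, 25), -29) = Mul(25, -29) = -725)
Mul(-1, t) = Mul(-1, -725) = 725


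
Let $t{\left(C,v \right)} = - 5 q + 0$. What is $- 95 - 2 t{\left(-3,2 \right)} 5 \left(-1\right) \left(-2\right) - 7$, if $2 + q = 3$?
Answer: $-9507$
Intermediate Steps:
$q = 1$ ($q = -2 + 3 = 1$)
$t{\left(C,v \right)} = -5$ ($t{\left(C,v \right)} = \left(-5\right) 1 + 0 = -5 + 0 = -5$)
$- 95 - 2 t{\left(-3,2 \right)} 5 \left(-1\right) \left(-2\right) - 7 = - 95 \left(-2\right) \left(-5\right) 5 \left(-1\right) \left(-2\right) - 7 = - 95 \cdot 10 \cdot 5 \left(-1\right) \left(-2\right) - 7 = - 95 \cdot 50 \left(-1\right) \left(-2\right) - 7 = - 95 \left(\left(-50\right) \left(-2\right)\right) - 7 = \left(-95\right) 100 - 7 = -9500 - 7 = -9507$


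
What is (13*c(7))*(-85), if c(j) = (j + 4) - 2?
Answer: -9945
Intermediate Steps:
c(j) = 2 + j (c(j) = (4 + j) - 2 = 2 + j)
(13*c(7))*(-85) = (13*(2 + 7))*(-85) = (13*9)*(-85) = 117*(-85) = -9945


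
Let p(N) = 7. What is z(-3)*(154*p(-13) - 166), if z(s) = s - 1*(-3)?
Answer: 0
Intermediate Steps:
z(s) = 3 + s (z(s) = s + 3 = 3 + s)
z(-3)*(154*p(-13) - 166) = (3 - 3)*(154*7 - 166) = 0*(1078 - 166) = 0*912 = 0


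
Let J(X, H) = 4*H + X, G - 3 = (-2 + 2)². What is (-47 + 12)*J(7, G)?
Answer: -665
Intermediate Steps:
G = 3 (G = 3 + (-2 + 2)² = 3 + 0² = 3 + 0 = 3)
J(X, H) = X + 4*H
(-47 + 12)*J(7, G) = (-47 + 12)*(7 + 4*3) = -35*(7 + 12) = -35*19 = -665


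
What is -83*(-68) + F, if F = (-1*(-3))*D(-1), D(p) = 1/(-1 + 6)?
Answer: 28223/5 ≈ 5644.6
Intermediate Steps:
D(p) = ⅕ (D(p) = 1/5 = ⅕)
F = ⅗ (F = -1*(-3)*(⅕) = 3*(⅕) = ⅗ ≈ 0.60000)
-83*(-68) + F = -83*(-68) + ⅗ = 5644 + ⅗ = 28223/5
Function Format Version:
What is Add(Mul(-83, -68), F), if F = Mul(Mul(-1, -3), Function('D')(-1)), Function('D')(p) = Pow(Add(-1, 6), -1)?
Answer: Rational(28223, 5) ≈ 5644.6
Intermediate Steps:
Function('D')(p) = Rational(1, 5) (Function('D')(p) = Pow(5, -1) = Rational(1, 5))
F = Rational(3, 5) (F = Mul(Mul(-1, -3), Rational(1, 5)) = Mul(3, Rational(1, 5)) = Rational(3, 5) ≈ 0.60000)
Add(Mul(-83, -68), F) = Add(Mul(-83, -68), Rational(3, 5)) = Add(5644, Rational(3, 5)) = Rational(28223, 5)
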